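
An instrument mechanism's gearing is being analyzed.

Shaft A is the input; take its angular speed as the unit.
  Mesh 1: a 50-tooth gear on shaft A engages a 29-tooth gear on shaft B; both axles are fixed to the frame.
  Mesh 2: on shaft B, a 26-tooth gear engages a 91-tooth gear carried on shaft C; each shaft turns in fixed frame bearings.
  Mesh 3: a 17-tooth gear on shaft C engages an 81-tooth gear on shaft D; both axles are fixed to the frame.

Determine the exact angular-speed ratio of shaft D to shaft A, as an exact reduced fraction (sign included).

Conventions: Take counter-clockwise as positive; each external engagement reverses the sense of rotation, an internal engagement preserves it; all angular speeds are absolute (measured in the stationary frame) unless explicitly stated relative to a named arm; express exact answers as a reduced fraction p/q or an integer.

class = fixed-axis compound train [3 meshes; 3 ratios multiply, 3 sense flips]
mesh 1 [50T→29T]: running ratio 50/29, sense −
mesh 2 [26T→91T]: running ratio 100/203, sense +
mesh 3 [17T→81T]: running ratio 1700/16443, sense −
ω_out/ω_in = -1700/16443

-1700/16443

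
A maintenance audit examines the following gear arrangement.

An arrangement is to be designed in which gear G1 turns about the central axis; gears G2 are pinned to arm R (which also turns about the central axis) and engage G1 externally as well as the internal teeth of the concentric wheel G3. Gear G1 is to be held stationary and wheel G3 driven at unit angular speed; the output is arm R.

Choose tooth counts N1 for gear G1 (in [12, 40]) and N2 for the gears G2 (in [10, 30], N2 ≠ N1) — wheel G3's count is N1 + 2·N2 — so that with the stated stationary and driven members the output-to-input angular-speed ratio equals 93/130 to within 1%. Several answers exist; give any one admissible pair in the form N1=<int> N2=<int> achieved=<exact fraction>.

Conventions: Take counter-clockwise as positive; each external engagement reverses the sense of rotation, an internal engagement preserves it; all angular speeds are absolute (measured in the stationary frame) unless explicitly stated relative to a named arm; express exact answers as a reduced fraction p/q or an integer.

N1=37 N2=28 achieved=93/130

class = planetary set [ratio 93/130 wanted; Willis about the carrier]
Willis with ω_sun = 0: ω_arm/ω_ring = N3/(N1+N3); set equal to 93/130  ⇒  N3/N1 = (93/130)/(1 − 93/130) = 93/37
N3 = N1 + 2·N2  ⇒  N2/N1 = (N3/N1 − 1)/2 = (93/37 − 1)/2 = 28/37
smallest multiple with N1 ≥ 12 and N2 ≥ 10: k = 1  ⇒  N1 = 1·37 = 37, N2 = 1·28 = 28 (N1 ≤ 40, N2 ≤ 30, N2 ≠ N1 ✓), N3 = 37 + 2·28 = 93
check: N3/(N1+N3) with N1 = 37, N3 = 93 gives 93/130; |achieved − target| = 0 ≤ 93/13000 ✓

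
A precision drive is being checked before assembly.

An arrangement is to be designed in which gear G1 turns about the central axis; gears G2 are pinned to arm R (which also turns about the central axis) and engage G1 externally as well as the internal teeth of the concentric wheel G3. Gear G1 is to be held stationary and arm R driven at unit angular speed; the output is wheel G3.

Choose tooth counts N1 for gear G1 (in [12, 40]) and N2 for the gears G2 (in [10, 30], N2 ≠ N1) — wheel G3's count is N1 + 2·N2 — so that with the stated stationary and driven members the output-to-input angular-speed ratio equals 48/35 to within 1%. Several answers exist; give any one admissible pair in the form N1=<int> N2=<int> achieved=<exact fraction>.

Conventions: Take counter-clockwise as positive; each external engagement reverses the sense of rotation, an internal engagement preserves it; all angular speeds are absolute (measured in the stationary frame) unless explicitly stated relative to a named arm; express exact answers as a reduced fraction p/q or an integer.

design class (target 48/35): planetary set
Willis with ω_sun = 0: ω_ring/ω_arm = (N1+N3)/N3; set equal to 48/35  ⇒  N3/N1 = 1/(48/35 − 1) = 35/13
N3 = N1 + 2·N2  ⇒  N2/N1 = (N3/N1 − 1)/2 = (35/13 − 1)/2 = 11/13
smallest multiple with N1 ≥ 12 and N2 ≥ 10: k = 1  ⇒  N1 = 1·13 = 13, N2 = 1·11 = 11 (N1 ≤ 40, N2 ≤ 30, N2 ≠ N1 ✓), N3 = 13 + 2·11 = 35
check: (N1+N3)/N3 with N1 = 13, N3 = 35 gives 48/35; |achieved − target| = 0 ≤ 12/875 ✓

N1=13 N2=11 achieved=48/35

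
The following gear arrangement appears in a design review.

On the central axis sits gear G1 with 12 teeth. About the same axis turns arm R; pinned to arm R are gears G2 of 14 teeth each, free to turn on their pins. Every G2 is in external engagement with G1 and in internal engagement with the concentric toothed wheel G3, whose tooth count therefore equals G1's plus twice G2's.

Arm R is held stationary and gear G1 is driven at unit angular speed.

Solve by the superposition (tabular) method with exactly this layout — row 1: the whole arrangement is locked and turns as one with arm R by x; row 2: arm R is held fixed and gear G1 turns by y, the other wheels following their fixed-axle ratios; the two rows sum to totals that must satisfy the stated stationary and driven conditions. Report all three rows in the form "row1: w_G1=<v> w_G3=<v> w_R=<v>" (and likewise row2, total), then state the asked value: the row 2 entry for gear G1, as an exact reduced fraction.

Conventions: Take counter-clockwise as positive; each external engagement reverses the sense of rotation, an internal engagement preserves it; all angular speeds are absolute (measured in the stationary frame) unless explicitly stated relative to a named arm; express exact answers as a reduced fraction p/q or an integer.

row1: w_G1=0 w_G3=0 w_R=0
row2: w_G1=1 w_G3=-3/10 w_R=0
total: w_G1=1 w_G3=-3/10 w_R=0
asked value: 1

recognized (axles ride arm R): planetary set, 12/14/40 teeth
superposition row 1 [locked train]: every member turns x
row 2 (arm held, sun turns y): ω_ring = −(12/40)·y, ω_arm = 0
boundary: total ω_arm = x = 0 and total ω_sun = x + y = 1  ⇒  y = 1, x = 0
row 2 ring = −(12/40)·1 = -3/10
totals (row 1 + row 2): sun 0 + 1 = 1, ring 0 + (-3/10) = -3/10, arm 0 + 0 = 0
asked cell (row2, sun) = 1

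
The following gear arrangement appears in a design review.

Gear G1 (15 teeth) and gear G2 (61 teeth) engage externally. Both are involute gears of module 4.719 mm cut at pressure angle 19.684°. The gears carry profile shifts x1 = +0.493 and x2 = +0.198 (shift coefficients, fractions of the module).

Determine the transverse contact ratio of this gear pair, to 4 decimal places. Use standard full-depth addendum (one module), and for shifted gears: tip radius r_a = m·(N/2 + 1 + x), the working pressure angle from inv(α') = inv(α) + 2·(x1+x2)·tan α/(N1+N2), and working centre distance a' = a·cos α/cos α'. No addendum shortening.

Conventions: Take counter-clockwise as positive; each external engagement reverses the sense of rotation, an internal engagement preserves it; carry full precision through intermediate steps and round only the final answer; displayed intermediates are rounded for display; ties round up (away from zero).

class = single-mesh tooth geometry [involute pair 15T × 61T, m = 4.719]
base radii: r_b1 = 33.324327, r_b2 = 135.518928
tip radii: r_a1 = 42.437967, r_a2 = 149.582862
inv(α') = inv(19.684°) + 2·(+0.493+0.198)·tan α/(15+61) = 0.02069137  ⇒  α' = 22.22131°
a' = a·cos α / cos α' = 179.3220·cos 19.684°/cos 22.22131° = 182.389317
action lengths: √(r_a1²−r_b1²) = 26.276802, √(r_a2²−r_b2²) = 63.321818
base pitch p_b = π·m·cos α = 13.958861
CR = (26.276802 + 63.321818 − 182.389317·sin 22.22131°)/13.958861 = 1.477318
contact ratio ≈ 1.4773

1.4773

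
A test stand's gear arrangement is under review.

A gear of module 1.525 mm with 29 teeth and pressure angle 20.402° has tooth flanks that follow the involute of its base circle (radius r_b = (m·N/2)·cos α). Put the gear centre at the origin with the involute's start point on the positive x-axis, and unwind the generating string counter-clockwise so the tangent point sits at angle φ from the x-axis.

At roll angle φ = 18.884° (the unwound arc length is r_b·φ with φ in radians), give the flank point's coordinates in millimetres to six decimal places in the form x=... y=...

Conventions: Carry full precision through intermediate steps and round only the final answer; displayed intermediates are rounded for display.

single-mesh involute tooth geometry (29T wheel at module 1.525)
pitch radius r_p = m·N/2 = 1.525·29/2 = 22.112500
base radius r_b = r_p·cos α = 22.112500·cos 20.402° = 20.725379
roll angle φ = 18.884° = 0.32958798 rad
x = r_b·(cos φ + φ·sin φ) = 21.820673
y = r_b·(sin φ − φ·cos φ) = 0.244664

x=21.820673 y=0.244664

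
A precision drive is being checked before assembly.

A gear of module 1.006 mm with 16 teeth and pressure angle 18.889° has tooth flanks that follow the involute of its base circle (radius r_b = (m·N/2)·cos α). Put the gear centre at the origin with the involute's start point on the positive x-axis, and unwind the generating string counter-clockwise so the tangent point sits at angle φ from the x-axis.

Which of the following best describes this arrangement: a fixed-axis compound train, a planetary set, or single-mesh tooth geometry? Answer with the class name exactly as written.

single-mesh tooth geometry

single-mesh involute tooth geometry (16T wheel at module 1.006)
classification: single-mesh tooth geometry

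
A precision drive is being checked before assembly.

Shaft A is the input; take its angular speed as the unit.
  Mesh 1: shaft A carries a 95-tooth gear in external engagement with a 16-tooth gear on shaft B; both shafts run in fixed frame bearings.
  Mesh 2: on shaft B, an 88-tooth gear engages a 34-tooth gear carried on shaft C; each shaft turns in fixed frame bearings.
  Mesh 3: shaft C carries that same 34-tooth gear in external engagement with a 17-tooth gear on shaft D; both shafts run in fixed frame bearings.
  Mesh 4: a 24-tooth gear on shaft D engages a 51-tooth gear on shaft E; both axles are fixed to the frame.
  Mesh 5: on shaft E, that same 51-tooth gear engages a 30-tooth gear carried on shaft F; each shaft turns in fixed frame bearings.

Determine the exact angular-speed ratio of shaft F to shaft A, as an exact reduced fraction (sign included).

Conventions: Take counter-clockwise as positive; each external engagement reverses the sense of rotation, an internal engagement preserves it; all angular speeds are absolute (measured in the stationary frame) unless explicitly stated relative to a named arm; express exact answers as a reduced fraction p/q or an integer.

-418/17

class = fixed-axis compound train [5 meshes; 5 ratios multiply, 5 sense flips]
mesh 1 [95T→16T]: running ratio 95/16, sense −
mesh 2 [88T→34T]: running ratio 1045/68, sense +
mesh 3 [34T→17T]: running ratio 1045/34, sense −
mesh 4 [24T→51T]: running ratio 4180/289, sense +
mesh 5 [51T→30T]: running ratio 418/17, sense −
ω_out/ω_in = -418/17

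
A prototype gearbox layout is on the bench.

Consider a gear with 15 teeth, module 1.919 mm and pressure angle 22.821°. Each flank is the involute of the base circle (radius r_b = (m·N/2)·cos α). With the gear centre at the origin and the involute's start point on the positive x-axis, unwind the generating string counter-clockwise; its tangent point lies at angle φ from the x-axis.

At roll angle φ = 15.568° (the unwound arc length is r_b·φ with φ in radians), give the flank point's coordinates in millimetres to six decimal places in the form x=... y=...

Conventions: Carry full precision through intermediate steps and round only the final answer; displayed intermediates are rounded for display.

recognized (one wheel, involute flank): single-mesh tooth geometry, m = 1.919, N = 15
pitch radius r_p = m·N/2 = 1.919·15/2 = 14.392500
base radius r_b = r_p·cos α = 14.392500·cos 22.821° = 13.265870
roll angle φ = 15.568° = 0.27171286 rad
x = r_b·(cos φ + φ·sin φ) = 13.746565
y = r_b·(sin φ − φ·cos φ) = 0.088051

x=13.746565 y=0.088051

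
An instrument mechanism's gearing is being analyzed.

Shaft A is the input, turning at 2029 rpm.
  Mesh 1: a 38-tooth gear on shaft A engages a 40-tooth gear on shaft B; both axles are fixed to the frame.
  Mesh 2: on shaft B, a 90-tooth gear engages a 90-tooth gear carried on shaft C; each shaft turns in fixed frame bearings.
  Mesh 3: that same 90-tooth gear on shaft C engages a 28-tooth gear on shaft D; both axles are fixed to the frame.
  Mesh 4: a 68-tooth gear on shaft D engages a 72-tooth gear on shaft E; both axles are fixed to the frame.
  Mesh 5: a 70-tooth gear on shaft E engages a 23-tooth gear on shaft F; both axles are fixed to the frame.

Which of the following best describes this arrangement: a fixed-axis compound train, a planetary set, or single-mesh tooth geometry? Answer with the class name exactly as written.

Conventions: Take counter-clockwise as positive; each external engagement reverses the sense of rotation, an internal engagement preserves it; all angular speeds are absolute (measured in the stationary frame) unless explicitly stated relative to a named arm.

recognized (6 fixed axles, 5 meshes): fixed-axis compound train
classification: fixed-axis compound train

fixed-axis compound train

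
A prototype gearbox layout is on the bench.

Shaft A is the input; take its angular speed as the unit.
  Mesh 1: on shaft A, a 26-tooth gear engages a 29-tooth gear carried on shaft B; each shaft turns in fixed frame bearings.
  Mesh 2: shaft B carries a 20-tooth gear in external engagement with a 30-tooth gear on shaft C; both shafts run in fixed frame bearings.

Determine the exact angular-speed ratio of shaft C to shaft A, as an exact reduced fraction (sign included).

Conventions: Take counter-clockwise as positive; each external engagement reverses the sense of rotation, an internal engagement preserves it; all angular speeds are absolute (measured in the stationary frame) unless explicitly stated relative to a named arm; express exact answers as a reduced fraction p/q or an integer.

class = fixed-axis compound train [2 meshes; 2 ratios multiply, 2 sense flips]
mesh 1 [26T→29T]: running ratio 26/29, sense −
mesh 2 [20T→30T]: running ratio 52/87, sense +
ω_out/ω_in = 52/87

52/87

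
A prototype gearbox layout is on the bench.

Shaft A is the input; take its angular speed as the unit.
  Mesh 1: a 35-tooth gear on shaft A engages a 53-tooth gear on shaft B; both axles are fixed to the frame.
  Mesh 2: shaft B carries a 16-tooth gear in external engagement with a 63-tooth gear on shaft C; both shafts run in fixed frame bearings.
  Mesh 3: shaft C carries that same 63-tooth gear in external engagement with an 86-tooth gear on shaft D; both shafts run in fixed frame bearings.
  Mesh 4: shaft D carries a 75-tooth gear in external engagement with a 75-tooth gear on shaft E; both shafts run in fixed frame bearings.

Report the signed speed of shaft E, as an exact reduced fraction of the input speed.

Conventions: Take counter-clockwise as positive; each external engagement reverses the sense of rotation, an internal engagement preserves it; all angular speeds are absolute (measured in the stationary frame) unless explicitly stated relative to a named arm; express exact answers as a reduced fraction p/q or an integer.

280/2279

4-mesh fixed-axis compound train (all bearings frame-fixed)
mesh 1 [35T→53T]: |ω|/ω_in = 1×35/53 = 35/53, sense flips to −
mesh 2 [16T→63T]: |ω|/ω_in = (35/53)×16/63 = 80/477, sense flips to +
mesh 3 [63T→86T]: |ω|/ω_in = (80/477)×63/86 = 280/2279, sense flips to −
mesh 4 [75T→75T]: |ω|/ω_in = (280/2279)×75/75 = 280/2279, sense flips to +
signed output speed (× input speed) = 280/2279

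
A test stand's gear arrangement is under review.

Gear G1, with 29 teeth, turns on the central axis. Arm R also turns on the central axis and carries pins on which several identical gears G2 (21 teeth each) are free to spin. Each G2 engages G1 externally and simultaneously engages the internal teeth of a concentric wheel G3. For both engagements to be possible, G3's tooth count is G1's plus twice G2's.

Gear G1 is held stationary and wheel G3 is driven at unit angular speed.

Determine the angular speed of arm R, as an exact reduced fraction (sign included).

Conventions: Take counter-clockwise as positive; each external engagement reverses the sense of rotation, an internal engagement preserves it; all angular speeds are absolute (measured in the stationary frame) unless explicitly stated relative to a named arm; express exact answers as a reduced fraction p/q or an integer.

71/100

recognized (axles ride arm R): planetary set, 29/21/71 teeth
ring teeth: 29 + 2·21 = 71
29(ω_sun−ω_arm) = −71(ω_ring−ω_arm),  ω_sun = 0, ω_ring = 1
29(0−ω_arm) = −71(1−ω_arm)  ⇒  100·ω_arm = 71  ⇒  ω_arm = 71/100
exact speed ratio = 71/100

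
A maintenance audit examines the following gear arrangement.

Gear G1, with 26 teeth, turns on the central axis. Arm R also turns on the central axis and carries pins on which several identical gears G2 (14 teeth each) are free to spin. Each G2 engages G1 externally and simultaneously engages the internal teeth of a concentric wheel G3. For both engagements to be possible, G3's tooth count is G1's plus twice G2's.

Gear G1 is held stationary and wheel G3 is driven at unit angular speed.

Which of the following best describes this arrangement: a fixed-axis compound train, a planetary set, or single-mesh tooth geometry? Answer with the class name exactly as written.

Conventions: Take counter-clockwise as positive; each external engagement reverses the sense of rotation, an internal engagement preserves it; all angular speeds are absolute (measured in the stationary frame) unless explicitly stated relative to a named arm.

planetary set

class = planetary set [G3 = 26+2·14 = 54; Willis about the carrier]
classification: planetary set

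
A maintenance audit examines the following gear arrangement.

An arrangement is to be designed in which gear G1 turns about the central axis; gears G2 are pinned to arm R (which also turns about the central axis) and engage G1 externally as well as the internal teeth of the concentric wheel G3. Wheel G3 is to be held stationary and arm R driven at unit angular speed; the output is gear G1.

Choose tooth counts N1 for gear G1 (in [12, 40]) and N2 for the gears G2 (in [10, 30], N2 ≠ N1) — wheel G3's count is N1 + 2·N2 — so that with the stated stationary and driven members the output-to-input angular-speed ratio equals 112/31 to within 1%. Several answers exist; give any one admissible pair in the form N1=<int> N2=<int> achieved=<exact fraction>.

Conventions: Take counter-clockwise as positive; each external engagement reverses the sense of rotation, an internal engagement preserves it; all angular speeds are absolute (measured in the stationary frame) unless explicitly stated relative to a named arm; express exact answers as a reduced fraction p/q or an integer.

design class (target 112/31): planetary set
Willis with ω_ring = 0: ω_sun/ω_arm = (N1+N3)/N1; set equal to 112/31  ⇒  N3/N1 = 112/31 − 1 = 81/31
N3 = N1 + 2·N2  ⇒  N2/N1 = (N3/N1 − 1)/2 = (81/31 − 1)/2 = 25/31
smallest multiple with N1 ≥ 12 and N2 ≥ 10: k = 1  ⇒  N1 = 1·31 = 31, N2 = 1·25 = 25 (N1 ≤ 40, N2 ≤ 30, N2 ≠ N1 ✓), N3 = 31 + 2·25 = 81
check: (N1+N3)/N1 with N1 = 31, N3 = 81 gives 112/31; |achieved − target| = 0 ≤ 28/775 ✓

N1=31 N2=25 achieved=112/31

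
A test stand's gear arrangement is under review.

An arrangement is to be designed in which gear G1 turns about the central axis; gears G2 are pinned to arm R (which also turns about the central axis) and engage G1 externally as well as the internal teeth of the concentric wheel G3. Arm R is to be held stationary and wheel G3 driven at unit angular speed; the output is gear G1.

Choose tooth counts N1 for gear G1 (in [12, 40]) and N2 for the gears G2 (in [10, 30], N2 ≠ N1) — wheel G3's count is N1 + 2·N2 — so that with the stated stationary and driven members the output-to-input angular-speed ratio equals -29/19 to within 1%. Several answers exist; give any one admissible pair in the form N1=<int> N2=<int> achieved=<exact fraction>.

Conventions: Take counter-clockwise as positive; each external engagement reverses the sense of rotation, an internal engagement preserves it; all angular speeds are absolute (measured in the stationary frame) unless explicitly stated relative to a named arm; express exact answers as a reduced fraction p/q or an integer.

N1=38 N2=10 achieved=-29/19

class = planetary set [ratio -29/19 wanted; Willis about the carrier]
Willis with ω_arm = 0: ω_sun/ω_ring = −N3/N1; set equal to -29/19  ⇒  N3/N1 = −(-29/19) = 29/19
N3 = N1 + 2·N2  ⇒  N2/N1 = (N3/N1 − 1)/2 = (29/19 − 1)/2 = 5/19
smallest multiple with N1 ≥ 12 and N2 ≥ 10: k = 2  ⇒  N1 = 2·19 = 38, N2 = 2·5 = 10 (N1 ≤ 40, N2 ≤ 30, N2 ≠ N1 ✓), N3 = 38 + 2·10 = 58
check: −N3/N1 with N1 = 38, N3 = 58 gives -29/19; |achieved − target| = 0 ≤ 29/1900 ✓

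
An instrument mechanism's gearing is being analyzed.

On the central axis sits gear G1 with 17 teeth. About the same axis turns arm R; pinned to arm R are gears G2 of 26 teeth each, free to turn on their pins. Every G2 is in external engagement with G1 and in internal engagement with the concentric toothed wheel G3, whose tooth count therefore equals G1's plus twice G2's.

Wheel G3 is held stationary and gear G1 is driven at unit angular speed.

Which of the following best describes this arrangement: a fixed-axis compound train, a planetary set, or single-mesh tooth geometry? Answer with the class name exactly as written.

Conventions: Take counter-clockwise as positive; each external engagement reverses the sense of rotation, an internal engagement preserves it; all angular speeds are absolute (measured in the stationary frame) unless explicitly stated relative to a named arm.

planetary set

class = planetary set [G3 = 17+2·26 = 69; Willis about the carrier]
classification: planetary set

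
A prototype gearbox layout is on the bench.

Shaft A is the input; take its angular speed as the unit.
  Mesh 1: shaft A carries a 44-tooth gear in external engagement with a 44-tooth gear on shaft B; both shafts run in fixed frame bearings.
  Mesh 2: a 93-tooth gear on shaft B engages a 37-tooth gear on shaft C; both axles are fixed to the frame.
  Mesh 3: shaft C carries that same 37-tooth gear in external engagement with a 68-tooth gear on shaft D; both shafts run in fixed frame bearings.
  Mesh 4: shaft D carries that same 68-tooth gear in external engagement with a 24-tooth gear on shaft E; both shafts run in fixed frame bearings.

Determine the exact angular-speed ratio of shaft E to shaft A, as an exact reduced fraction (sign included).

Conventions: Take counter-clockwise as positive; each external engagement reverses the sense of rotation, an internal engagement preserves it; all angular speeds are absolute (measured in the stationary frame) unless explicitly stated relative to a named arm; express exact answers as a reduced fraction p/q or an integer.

class = fixed-axis compound train [4 meshes; 4 ratios multiply, 4 sense flips]
mesh 1 [44T→44T]: running ratio 1, sense −
mesh 2 [93T→37T]: running ratio 93/37, sense +
mesh 3 [37T→68T]: running ratio 93/68, sense −
mesh 4 [68T→24T]: running ratio 31/8, sense +
ω_out/ω_in = 31/8

31/8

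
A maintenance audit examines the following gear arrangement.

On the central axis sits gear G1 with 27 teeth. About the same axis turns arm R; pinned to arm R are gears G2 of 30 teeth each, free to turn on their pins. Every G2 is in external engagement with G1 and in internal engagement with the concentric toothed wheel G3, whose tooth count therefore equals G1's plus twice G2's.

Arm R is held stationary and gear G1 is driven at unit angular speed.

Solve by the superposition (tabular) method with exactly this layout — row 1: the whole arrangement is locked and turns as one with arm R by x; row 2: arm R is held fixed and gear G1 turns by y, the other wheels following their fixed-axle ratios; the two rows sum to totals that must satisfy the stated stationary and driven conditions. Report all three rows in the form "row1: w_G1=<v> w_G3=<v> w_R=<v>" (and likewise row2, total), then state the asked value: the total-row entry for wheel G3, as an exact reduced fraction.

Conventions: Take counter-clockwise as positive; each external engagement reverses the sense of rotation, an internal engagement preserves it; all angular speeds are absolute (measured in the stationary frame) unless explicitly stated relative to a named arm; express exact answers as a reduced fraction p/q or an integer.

row1: w_G1=0 w_G3=0 w_R=0
row2: w_G1=1 w_G3=-9/29 w_R=0
total: w_G1=1 w_G3=-9/29 w_R=0
asked value: -9/29

class = planetary set [G3 = 27+2·30 = 87; Willis about the carrier]
row 1 — lock + rotate with arm: ω_sun = ω_ring = ω_arm = x
row 2 — arm fixed, fixed-axis ratios: sun y, ring −(27/87)·y, arm 0
boundary: total ω_arm = x = 0 and total ω_sun = x + y = 1  ⇒  y = 1, x = 0
row 2 ring = −(27/87)·1 = -9/29
totals (row 1 + row 2): sun 0 + 1 = 1, ring 0 + (-9/29) = -9/29, arm 0 + 0 = 0
asked cell (total, ring) = -9/29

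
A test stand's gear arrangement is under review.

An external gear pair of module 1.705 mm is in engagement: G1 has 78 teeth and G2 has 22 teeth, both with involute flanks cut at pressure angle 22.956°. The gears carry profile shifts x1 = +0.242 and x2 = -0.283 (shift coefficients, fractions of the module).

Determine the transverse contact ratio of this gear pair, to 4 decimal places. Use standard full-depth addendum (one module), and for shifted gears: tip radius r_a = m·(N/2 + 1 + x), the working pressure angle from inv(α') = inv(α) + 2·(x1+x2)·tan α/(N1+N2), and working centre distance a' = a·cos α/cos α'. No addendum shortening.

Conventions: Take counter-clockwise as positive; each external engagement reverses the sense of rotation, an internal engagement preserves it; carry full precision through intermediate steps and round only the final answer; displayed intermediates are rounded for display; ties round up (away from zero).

class = single-mesh tooth geometry [involute pair 78T × 22T, m = 1.705]
base radii: r_b1 = 61.228905, r_b2 = 17.269691
tip radii: r_a1 = 68.612610, r_a2 = 19.977485
inv(α') = inv(22.956°) + 2·(+0.242-0.283)·tan α/(78+22) = 0.02256369  ⇒  α' = 22.84448°
a' = a·cos α / cos α' = 85.2500·cos 22.956°/cos 22.84448° = 85.179934
action lengths: √(r_a1²−r_b1²) = 30.963066, √(r_a2²−r_b2²) = 10.042792
base pitch p_b = π·m·cos α = 4.932212
CR = (30.963066 + 10.042792 − 85.179934·sin 22.84448°)/4.932212 = 1.609088
contact ratio ≈ 1.6091

1.6091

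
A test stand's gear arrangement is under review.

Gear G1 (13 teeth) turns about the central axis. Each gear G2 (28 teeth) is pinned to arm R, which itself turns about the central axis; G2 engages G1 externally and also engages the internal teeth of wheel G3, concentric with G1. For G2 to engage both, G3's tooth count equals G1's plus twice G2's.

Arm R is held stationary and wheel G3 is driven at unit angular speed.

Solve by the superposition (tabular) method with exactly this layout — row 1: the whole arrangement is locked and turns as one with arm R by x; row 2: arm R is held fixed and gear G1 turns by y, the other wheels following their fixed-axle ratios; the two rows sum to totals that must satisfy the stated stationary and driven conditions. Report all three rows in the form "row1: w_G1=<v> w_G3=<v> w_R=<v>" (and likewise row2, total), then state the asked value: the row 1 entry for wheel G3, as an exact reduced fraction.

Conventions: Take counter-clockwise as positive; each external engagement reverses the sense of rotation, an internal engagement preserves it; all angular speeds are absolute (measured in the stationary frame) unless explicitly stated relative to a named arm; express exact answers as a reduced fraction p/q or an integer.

class = planetary set [G3 = 13+2·28 = 69; Willis about the carrier]
row 1 (train locked, turned with arm): all members turn x
row 2: sun turns y, ring = −(13/69)·y, arm 0
boundary: total ω_arm = x = 0 and total ω_ring = x − (13/69)·y = 1  ⇒  y = -69/13, x = 0
row 2 ring = −(13/69)·(-69/13) = 1
totals (row 1 + row 2): sun 0 + (-69/13) = -69/13, ring 0 + 1 = 1, arm 0 + 0 = 0
asked cell (row1, ring) = 0

row1: w_G1=0 w_G3=0 w_R=0
row2: w_G1=-69/13 w_G3=1 w_R=0
total: w_G1=-69/13 w_G3=1 w_R=0
asked value: 0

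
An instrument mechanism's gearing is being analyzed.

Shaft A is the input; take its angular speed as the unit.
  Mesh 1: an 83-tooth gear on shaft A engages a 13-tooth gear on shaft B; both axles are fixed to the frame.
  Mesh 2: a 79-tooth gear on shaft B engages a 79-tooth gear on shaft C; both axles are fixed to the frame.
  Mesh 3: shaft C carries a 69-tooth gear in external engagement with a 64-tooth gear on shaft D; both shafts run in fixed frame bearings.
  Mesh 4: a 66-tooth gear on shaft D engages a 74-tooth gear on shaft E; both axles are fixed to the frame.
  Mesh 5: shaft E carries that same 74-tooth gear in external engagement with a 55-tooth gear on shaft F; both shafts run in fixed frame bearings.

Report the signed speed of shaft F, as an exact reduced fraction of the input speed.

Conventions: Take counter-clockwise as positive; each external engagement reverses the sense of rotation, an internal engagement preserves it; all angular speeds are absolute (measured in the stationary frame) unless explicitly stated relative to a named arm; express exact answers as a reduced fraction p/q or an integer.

-17181/2080

5-mesh fixed-axis compound train (all bearings frame-fixed)
mesh 1 [83T→13T]: |ω|/ω_in = 1×83/13 = 83/13, sense flips to −
mesh 2 [79T→79T]: |ω|/ω_in = (83/13)×79/79 = 83/13, sense flips to +
mesh 3 [69T→64T]: |ω|/ω_in = (83/13)×69/64 = 5727/832, sense flips to −
mesh 4 [66T→74T]: |ω|/ω_in = (5727/832)×66/74 = 188991/30784, sense flips to +
mesh 5 [74T→55T]: |ω|/ω_in = (188991/30784)×74/55 = 17181/2080, sense flips to −
signed output speed (× input speed) = -17181/2080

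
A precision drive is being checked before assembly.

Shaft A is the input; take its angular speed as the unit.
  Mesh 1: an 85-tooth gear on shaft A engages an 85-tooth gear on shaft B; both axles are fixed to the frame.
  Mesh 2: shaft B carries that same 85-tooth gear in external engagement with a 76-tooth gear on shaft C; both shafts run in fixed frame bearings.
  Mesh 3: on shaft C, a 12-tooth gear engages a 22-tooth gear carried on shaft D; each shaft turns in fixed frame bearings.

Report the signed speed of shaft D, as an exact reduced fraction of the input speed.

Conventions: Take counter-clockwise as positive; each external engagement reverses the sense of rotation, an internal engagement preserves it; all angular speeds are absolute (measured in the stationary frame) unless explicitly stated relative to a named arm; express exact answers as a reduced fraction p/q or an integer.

-255/418

3-mesh fixed-axis compound train (all bearings frame-fixed)
mesh 1 [85T→85T]: |ω|/ω_in = 1×85/85 = 1, sense flips to −
mesh 2 [85T→76T]: |ω|/ω_in = 1×85/76 = 85/76, sense flips to +
mesh 3 [12T→22T]: |ω|/ω_in = (85/76)×12/22 = 255/418, sense flips to −
signed output speed (× input speed) = -255/418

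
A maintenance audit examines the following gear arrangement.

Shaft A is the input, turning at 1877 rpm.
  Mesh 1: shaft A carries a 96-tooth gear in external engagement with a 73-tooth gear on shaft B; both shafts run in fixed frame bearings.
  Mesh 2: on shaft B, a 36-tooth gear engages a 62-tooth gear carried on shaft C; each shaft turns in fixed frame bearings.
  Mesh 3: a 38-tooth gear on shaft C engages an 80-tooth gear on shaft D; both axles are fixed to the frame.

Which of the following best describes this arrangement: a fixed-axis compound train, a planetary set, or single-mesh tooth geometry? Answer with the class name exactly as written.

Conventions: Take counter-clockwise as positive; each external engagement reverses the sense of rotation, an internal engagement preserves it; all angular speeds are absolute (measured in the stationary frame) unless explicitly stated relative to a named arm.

class = fixed-axis compound train [3 meshes; 3 ratios multiply, 3 sense flips]
classification: fixed-axis compound train

fixed-axis compound train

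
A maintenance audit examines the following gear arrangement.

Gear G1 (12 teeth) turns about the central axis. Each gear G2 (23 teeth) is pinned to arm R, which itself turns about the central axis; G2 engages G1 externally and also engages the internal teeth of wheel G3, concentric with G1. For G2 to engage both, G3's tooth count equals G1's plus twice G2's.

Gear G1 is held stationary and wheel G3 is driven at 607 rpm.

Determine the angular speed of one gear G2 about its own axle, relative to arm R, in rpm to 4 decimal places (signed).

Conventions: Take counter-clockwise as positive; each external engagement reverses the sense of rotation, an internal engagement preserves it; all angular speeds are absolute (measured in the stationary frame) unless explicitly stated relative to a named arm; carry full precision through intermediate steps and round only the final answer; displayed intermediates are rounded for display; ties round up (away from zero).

+262.4050 rpm

recognized (axles ride arm R): planetary set, 12/23/58 teeth
normalise by the input: solve with ω_ring = 1, then scale by 607 rpm
ring teeth: 12 + 2·23 = 58
12(ω_sun−ω_arm) = −58(ω_ring−ω_arm),  ω_sun = 0, ω_ring = 1
12(0−ω_arm) = −58(1−ω_arm)  ⇒  70·ω_arm = 58  ⇒  ω_arm = 29/35
sun–planet mesh: 12·(0−29/35) = −23·(ω_p−ω_arm)  ⇒  ω_p−ω_arm = 348/805
scale: ω_p−ω_arm = 348/805 × 607 rpm = +262.4050 rpm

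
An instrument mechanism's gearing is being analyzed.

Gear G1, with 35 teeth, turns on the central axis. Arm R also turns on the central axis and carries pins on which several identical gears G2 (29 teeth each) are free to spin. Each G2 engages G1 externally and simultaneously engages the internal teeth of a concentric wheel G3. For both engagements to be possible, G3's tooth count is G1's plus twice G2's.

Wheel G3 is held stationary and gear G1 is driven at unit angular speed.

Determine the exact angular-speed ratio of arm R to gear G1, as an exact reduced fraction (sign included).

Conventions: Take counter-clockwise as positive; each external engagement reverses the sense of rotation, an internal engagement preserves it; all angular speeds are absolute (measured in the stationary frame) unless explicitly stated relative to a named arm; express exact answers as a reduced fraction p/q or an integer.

class = planetary set [G3 = 35+2·29 = 93; Willis about the carrier]
ring teeth: 35 + 2·29 = 93
35(ω_sun−ω_arm) = −93(ω_ring−ω_arm),  ω_ring = 0, ω_sun = 1
35(1−ω_arm) = −93(0−ω_arm)  ⇒  128·ω_arm = 35  ⇒  ω_arm = 35/128
ω_out/ω_in = 35/128

35/128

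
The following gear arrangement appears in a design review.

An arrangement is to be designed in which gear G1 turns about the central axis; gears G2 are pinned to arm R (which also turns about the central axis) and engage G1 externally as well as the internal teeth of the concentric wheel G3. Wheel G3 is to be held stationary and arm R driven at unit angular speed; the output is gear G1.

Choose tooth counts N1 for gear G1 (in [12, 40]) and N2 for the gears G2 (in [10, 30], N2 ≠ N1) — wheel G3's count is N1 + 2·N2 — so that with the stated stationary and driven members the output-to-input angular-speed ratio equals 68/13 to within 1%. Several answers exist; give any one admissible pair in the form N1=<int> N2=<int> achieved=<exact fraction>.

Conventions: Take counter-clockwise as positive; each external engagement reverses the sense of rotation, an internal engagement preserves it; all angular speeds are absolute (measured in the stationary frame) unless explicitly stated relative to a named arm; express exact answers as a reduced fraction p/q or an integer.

N1=13 N2=21 achieved=68/13

topology: planetary set — design target 68/13, arm = carrier (Willis)
Willis with ω_ring = 0: ω_sun/ω_arm = (N1+N3)/N1; set equal to 68/13  ⇒  N3/N1 = 68/13 − 1 = 55/13
N3 = N1 + 2·N2  ⇒  N2/N1 = (N3/N1 − 1)/2 = (55/13 − 1)/2 = 21/13
smallest multiple with N1 ≥ 12 and N2 ≥ 10: k = 1  ⇒  N1 = 1·13 = 13, N2 = 1·21 = 21 (N1 ≤ 40, N2 ≤ 30, N2 ≠ N1 ✓), N3 = 13 + 2·21 = 55
check: (N1+N3)/N1 with N1 = 13, N3 = 55 gives 68/13; |achieved − target| = 0 ≤ 17/325 ✓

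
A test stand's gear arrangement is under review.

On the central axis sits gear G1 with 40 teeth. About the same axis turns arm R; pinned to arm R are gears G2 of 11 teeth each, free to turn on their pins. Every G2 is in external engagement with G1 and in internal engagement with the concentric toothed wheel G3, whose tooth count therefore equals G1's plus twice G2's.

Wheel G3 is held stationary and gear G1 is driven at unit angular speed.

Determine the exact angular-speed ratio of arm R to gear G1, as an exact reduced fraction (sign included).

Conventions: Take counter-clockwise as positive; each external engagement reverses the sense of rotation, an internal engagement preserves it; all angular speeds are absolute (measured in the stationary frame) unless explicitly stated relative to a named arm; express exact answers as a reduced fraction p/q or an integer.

20/51

recognized (axles ride arm R): planetary set, 40/11/62 teeth
ring teeth: 40 + 2·11 = 62
40(ω_sun−ω_arm) = −62(ω_ring−ω_arm),  ω_ring = 0, ω_sun = 1
40(1−ω_arm) = −62(0−ω_arm)  ⇒  102·ω_arm = 40  ⇒  ω_arm = 20/51
ω_out/ω_in = 20/51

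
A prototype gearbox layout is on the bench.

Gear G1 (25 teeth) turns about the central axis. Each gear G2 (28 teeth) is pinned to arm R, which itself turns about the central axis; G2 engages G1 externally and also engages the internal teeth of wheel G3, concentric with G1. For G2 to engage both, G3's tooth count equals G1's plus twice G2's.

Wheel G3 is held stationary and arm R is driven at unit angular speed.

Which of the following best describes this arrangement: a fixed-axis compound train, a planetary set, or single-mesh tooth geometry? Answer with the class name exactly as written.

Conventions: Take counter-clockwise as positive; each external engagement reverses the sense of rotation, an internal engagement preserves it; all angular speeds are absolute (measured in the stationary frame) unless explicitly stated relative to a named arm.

topology: planetary set — G1 25T / G2 28T / G3 81T, arm = carrier (Willis)
classification: planetary set

planetary set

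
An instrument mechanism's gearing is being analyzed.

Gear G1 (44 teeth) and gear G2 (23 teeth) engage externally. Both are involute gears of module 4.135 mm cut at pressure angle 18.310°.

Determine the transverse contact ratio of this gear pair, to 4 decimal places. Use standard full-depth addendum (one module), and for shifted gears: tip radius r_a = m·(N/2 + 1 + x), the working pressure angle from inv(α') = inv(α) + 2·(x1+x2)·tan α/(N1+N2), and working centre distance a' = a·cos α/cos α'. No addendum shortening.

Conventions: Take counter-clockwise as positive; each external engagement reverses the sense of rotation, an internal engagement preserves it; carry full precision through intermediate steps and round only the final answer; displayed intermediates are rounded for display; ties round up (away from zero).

1.7416

class = single-mesh tooth geometry [involute pair 44T × 23T, m = 4.135]
base radii: r_b1 = 86.364249, r_b2 = 45.144948
tip radii: r_a1 = 95.105000, r_a2 = 51.687500
no profile shift: α' = α, a' = a
action lengths: √(r_a1²−r_b1²) = 39.826844, √(r_a2²−r_b2²) = 25.170048
base pitch p_b = π·m·cos α = 12.332786
CR = (39.826844 + 25.170048 − 138.522500·sin 18.31000°)/12.332786 = 1.741611
contact ratio ≈ 1.7416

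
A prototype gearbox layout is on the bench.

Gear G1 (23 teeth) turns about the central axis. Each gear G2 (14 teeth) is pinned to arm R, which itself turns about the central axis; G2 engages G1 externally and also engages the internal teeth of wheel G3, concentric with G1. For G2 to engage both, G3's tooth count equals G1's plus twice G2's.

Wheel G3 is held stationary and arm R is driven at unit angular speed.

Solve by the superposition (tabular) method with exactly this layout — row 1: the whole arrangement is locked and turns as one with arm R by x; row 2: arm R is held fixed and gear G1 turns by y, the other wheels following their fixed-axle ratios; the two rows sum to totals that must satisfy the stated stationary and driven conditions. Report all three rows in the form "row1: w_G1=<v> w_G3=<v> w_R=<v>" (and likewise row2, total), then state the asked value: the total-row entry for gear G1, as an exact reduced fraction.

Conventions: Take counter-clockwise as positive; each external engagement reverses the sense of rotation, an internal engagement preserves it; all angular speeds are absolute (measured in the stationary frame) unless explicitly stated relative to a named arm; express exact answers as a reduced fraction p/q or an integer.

planetary set (23T centre, 14T on arm, 51T internal) — Willis relation
row 1: whole set turns with the arm by x
row 2 — arm fixed, fixed-axis ratios: sun y, ring −(23/51)·y, arm 0
boundary: total ω_ring = x − (23/51)·y = 0 and total ω_arm = x = 1  ⇒  y = 51/23, x = 1
row 2 ring = −(23/51)·51/23 = -1
totals (row 1 + row 2): sun 1 + 51/23 = 74/23, ring 1 + (-1) = 0, arm 1 + 0 = 1
asked cell (total, sun) = 74/23

row1: w_G1=1 w_G3=1 w_R=1
row2: w_G1=51/23 w_G3=-1 w_R=0
total: w_G1=74/23 w_G3=0 w_R=1
asked value: 74/23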